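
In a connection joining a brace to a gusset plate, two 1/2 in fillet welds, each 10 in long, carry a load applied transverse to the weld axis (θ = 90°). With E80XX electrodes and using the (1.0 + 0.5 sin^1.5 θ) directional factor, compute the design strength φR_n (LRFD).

E80XX → F_EXX = 80 ksi.
t_e = 0.707 × 0.5 = 0.3535 in; A_we = 0.3535 × 20 = 7.07 in².
Directional factor: 1.0 + 0.5 sin^1.5(90°) = 1.5.
F_nw = 0.6 × 80 × 1.5 = 72 ksi.
φR_n = 0.75 × 72 × 7.07 = 381.8 kips.

φR_n ≈ 382 kips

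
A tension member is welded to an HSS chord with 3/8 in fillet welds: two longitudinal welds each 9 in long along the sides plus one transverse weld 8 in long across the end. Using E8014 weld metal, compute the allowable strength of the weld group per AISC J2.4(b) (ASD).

R_n/Ω ≈ 174 kips

E80XX → F_EXX = 80 ksi.
t_e = 0.707 × 0.375 = 0.2651 in.
R_nwl = 0.6 × 80 × 0.2651 × 18 = 229.1 kips (longitudinal, 2 welds).
R_nwt = 0.6 × 80 × 0.2651 × 8 = 101.8 kips (transverse, base value).
(i) R_nwl + R_nwt = 330.9 kips; (ii) 0.85 R_nwl + 1.5 R_nwt = 347.4 kips.
R_n = max = 347.4 kips [governs: (ii)]; R_n/Ω = 173.7 kips.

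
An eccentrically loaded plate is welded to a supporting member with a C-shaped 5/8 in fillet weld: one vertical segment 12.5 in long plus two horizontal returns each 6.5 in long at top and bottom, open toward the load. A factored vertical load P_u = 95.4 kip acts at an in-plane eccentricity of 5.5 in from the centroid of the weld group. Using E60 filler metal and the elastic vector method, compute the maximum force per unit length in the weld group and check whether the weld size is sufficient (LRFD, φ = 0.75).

E60XX → F_EXX = 60 ksi.
Total weld length L_w = 25.5 in. Treat welds as unit-width lines.
Centroid: x̄ = 2×6.5×3.25 / 25.5 = 1.657 in from the vertical weld.
Polar moment about centroid: J = I_x + I_y = [12.5³/12 + 2×6.5×6.25²] + [12.5×1.657² + 2(6.5³/12 + 6.5×1.593²)] = 783.7 in³.
Direct shear f_v = P/L_w = 95.4 / 25.5 = 3.741 kip/in (vertical).
Torsion M = P·e = 95.4 × 5.5 = 524.7 kip·in.
Critical point at (x, y) = (4.843, 6.25) from centroid. f_tx = M·y/J = 4.185 kip/in; f_ty = M·x/J = 3.243 kip/in.
Resultant f_max = √[f_tx² + (f_v + f_ty)²] = √[4.185² + (3.741 + 3.243)²] = 8.142 kip/in.
Capacity per unit length: φr_n = 0.75 × 0.6 × 60 × (0.707 × 0.625) = 11.93 kip/in.
8.142 ≤ 11.93 → adequate.

f_max ≈ 8.14 kip/in; adequate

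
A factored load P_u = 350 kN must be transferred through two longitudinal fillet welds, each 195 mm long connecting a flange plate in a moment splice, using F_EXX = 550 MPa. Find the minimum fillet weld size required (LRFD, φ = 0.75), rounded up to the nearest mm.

w = 6 mm

Total weld length L = 390 mm.
Required throat t_e = P_u / (φ × 0.6 F_EXX × L) = 350 / (0.75 × 0.6 × 550 × 390 × 10⁻³) = 3.626 mm.
Required leg w = t_e / 0.707 = 5.129 mm → use 6 mm.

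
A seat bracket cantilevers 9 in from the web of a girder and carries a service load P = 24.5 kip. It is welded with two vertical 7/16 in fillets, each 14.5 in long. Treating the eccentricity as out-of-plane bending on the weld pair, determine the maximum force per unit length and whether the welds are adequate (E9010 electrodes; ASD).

E90XX → F_EXX = 90 ksi.
L_w = 2 × 14.5 = 29 in; section modulus (unit throat) S = 2 × L²/6 = 70.08 in².
Direct shear f_v = P/L_w = 24.5/29 = 0.8448 kip/in.
Moment M = P × e = 24.5 × 9 = 220.5 kip·in; bending f_b = M/S = 3.146 kip/in.
f_max = √(f_v² + f_b²) = √(0.8448² + 3.146²) = 3.258 kip/in.
r_n/Ω = (1/2.0) × 0.6 × 90 × (0.707 × 0.4375) = 8.351 kip/in → adequate.

f_max ≈ 3.26 kip/in; adequate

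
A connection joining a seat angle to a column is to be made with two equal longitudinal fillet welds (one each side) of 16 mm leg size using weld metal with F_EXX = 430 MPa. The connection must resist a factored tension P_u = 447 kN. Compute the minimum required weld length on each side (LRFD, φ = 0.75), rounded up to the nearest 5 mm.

Throat t_e = 0.707 × 16 = 11.31 mm.
φr_n = 0.75 × 0.6 × 430 × 11.31 × 10⁻³ = 2.189 kN/mm.
L_req = P_u / φr_n = 447 / 2.189 = 204.2 mm total.
Per side: 204.2 / 2 = 102.1 mm.
Round up → use L = 105 mm on each side.

L = 105 mm on each side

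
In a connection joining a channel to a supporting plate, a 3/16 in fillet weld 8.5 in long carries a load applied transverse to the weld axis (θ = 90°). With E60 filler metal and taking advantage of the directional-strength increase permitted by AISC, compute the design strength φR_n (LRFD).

φR_n ≈ 45.6 kip

E60XX → F_EXX = 60 ksi.
t_e = 0.707 × 0.1875 = 0.1326 in; A_we = 0.1326 × 8.5 = 1.127 in².
Directional factor: 1.0 + 0.5 sin^1.5(90°) = 1.5.
F_nw = 0.6 × 60 × 1.5 = 54 ksi.
φR_n = 0.75 × 54 × 1.127 = 45.63 kip.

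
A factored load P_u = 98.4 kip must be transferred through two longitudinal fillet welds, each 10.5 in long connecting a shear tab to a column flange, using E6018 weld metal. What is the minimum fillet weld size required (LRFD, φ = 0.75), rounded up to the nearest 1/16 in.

w = 1/4 in

E60XX → F_EXX = 60 ksi.
Total weld length L = 21 in.
Required throat t_e = P_u / (φ × 0.6 F_EXX × L) = 98.4 / (0.75 × 0.6 × 60 × 21) = 0.1735 in.
Required leg w = t_e / 0.707 = 0.2455 in → use 1/4 in.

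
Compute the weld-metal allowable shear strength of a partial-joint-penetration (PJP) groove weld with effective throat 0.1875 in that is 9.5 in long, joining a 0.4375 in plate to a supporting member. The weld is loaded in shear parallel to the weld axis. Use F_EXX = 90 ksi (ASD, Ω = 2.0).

R_n/Ω ≈ 48.1 kips

Effective throat (given) t_e = 0.1875 in.
A_we = 0.1875 × 9.5 = 1.781 in².
F_nw = 0.6 F_EXX = 54 ksi.
R_n/Ω = (54 × 1.781) / 2.0 = 48.09 kips.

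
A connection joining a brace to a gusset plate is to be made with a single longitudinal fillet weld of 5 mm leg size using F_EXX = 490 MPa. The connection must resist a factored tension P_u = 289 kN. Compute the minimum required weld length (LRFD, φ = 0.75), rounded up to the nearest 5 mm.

Throat t_e = 0.707 × 5 = 3.535 mm.
φr_n = 0.75 × 0.6 × 490 × 3.535 × 10⁻³ = 0.7795 kN/mm.
L_req = P_u / φr_n = 289 / 0.7795 = 370.8 mm total.
Round up → use L = 375 mm.

L = 375 mm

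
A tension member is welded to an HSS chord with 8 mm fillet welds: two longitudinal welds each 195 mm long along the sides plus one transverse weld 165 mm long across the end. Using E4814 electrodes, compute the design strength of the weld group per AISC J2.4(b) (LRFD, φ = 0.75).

φR_n ≈ 707 kN

E48XX → F_EXX = 480 MPa.
t_e = 0.707 × 8 = 5.656 mm.
R_nwl = 0.6 × 480 × 5.656 × 390 × 10⁻³ = 635.3 kN (longitudinal, 2 welds).
R_nwt = 0.6 × 480 × 5.656 × 165 × 10⁻³ = 268.8 kN (transverse, base value).
(i) R_nwl + R_nwt = 904.1 kN; (ii) 0.85 R_nwl + 1.5 R_nwt = 943.1 kN.
R_n = max = 943.1 kN [governs: (ii)]; φR_n = 707.4 kN.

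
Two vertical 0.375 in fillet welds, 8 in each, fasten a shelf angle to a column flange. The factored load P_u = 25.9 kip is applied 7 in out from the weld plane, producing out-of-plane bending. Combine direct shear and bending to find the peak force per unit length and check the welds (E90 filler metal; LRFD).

E90XX → F_EXX = 90 ksi.
L_w = 2 × 8 = 16 in; section modulus (unit throat) S = 2 × L²/6 = 21.33 in².
Direct shear f_v = P/L_w = 25.9/16 = 1.619 kip/in.
Moment M = P × e = 25.9 × 7 = 181.3 kip·in; bending f_b = M/S = 8.498 kip/in.
f_max = √(f_v² + f_b²) = √(1.619² + 8.498²) = 8.651 kip/in.
φr_n = 0.75 × 0.6 × 90 × (0.707 × 0.375) = 10.74 kip/in → adequate.

f_max ≈ 8.65 kip/in; adequate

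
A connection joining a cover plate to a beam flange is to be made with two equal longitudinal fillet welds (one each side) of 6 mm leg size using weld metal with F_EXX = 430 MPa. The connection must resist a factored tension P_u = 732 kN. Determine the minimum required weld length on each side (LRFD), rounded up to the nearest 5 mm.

L = 450 mm on each side

Throat t_e = 0.707 × 6 = 4.242 mm.
φr_n = 0.75 × 0.6 × 430 × 4.242 × 10⁻³ = 0.8208 kN/mm.
L_req = P_u / φr_n = 732 / 0.8208 = 891.8 mm total.
Per side: 891.8 / 2 = 445.9 mm.
Round up → use L = 450 mm on each side.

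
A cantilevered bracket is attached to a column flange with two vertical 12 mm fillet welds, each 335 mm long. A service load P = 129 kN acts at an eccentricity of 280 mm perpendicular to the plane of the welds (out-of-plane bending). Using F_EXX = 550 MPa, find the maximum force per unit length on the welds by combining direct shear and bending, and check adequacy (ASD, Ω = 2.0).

f_max ≈ 985 N/mm; adequate

L_w = 2 × 335 = 670 mm; section modulus (unit throat) S = 2 × L²/6 = 37410 mm².
Direct shear f_v = P/L_w = 129×10³/670 = 192.5 N/mm.
Moment M = P × e = 129×10³ × 280 = 36120000 N·mm; bending f_b = M/S = 965.6 N/mm.
f_max = √(f_v² + f_b²) = √(192.5² + 965.6²) = 984.6 N/mm.
r_n/Ω = (1/2.0) × 0.6 × 550 × (0.707 × 12) = 1400 N/mm → adequate.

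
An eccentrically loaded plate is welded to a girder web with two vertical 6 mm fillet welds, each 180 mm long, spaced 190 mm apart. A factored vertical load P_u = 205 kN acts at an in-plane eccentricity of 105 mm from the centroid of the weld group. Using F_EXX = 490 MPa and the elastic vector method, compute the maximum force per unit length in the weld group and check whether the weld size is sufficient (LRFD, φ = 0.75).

Total weld length L_w = 360 mm. Treat welds as unit-width lines.
Polar moment about centroid: J = 2[d³/12 + d(b/2)²] = 2[180³/12 + 180×95²] = 4221000 mm³.
Direct shear f_v = P/L_w = 205×10³ / 360 = 569.4 N/mm (vertical).
Torsion M = P·e = 205×10³ × 105 = 21525000 N·mm.
Critical point at (x, y) = (95, 90) from centroid. f_tx = M·y/J = 459 N/mm; f_ty = M·x/J = 484.5 N/mm.
Resultant f_max = √[f_tx² + (f_v + f_ty)²] = √[459² + (569.4 + 484.5)²] = 1149 N/mm.
Capacity per unit length: φr_n = 0.75 × 0.6 × 490 × (0.707 × 6) = 935.4 N/mm.
1149 > 935.4 → NOT adequate.

f_max ≈ 1150 N/mm; NOT adequate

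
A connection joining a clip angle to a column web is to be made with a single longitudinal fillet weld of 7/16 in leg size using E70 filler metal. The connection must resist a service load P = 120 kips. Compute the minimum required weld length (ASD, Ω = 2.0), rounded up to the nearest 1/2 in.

E70XX → F_EXX = 70 ksi.
Throat t_e = 0.707 × 0.4375 = 0.3093 in.
r_n/Ω = (0.6 × 70 × 0.3093) / 2.0 = 6.496 kip/in.
L_req = P / (r_n/Ω) = 120 / 6.496 = 18.47 in total.
Round up → use L = 18.5 in.

L = 18.5 in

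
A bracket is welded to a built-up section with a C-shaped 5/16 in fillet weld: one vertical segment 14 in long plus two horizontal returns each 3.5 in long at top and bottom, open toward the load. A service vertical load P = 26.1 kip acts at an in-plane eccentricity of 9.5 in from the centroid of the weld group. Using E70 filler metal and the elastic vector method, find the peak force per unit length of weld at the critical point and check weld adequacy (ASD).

E70XX → F_EXX = 70 ksi.
Total weld length L_w = 21 in. Treat welds as unit-width lines.
Centroid: x̄ = 2×3.5×1.75 / 21 = 0.5833 in from the vertical weld.
Polar moment about centroid: J = I_x + I_y = [14³/12 + 2×3.5×7²] + [14×0.5833² + 2(3.5³/12 + 3.5×1.167²)] = 593.1 in³.
Direct shear f_v = P/L_w = 26.1 / 21 = 1.243 kip/in (vertical).
Torsion M = P·e = 26.1 × 9.5 = 247.95 kip·in.
Critical point at (x, y) = (2.917, 7) from centroid. f_tx = M·y/J = 2.926 kip/in; f_ty = M·x/J = 1.219 kip/in.
Resultant f_max = √[f_tx² + (f_v + f_ty)²] = √[2.926² + (1.243 + 1.219)²] = 3.824 kip/in.
Capacity per unit length: r_n/Ω = (1/2.0) × 0.6 × 70 × (0.707 × 0.3125) = 4.64 kip/in.
3.824 ≤ 4.64 → adequate.

f_max ≈ 3.82 kip/in; adequate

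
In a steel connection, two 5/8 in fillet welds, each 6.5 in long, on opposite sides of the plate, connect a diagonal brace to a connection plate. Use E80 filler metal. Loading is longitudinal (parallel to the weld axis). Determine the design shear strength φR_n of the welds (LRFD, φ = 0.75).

φR_n ≈ 207 kips

E80XX → F_EXX = 80 ksi.
Effective throat t_e = 0.707 × 0.625 = 0.4419 in.
Total length L = 13 in; A_we = 0.4419 × 13 = 5.744 in².
F_nw = 0.6 F_EXX = 0.6 × 80 = 48 ksi.
φR_n = 0.75 × 48 × 5.744 = 206.8 kips.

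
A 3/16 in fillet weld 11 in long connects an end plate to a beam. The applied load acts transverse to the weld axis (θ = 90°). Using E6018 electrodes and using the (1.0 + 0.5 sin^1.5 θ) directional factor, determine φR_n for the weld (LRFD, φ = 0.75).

φR_n ≈ 59.1 kips

E60XX → F_EXX = 60 ksi.
t_e = 0.707 × 0.1875 = 0.1326 in; A_we = 0.1326 × 11 = 1.458 in².
Directional factor: 1.0 + 0.5 sin^1.5(90°) = 1.5.
F_nw = 0.6 × 60 × 1.5 = 54 ksi.
φR_n = 0.75 × 54 × 1.458 = 59.06 kips.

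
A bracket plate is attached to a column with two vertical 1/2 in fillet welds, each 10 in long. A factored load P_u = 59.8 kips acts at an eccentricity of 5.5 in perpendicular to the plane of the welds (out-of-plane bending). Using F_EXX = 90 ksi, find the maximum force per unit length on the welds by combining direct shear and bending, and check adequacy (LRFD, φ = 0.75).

L_w = 2 × 10 = 20 in; section modulus (unit throat) S = 2 × L²/6 = 33.33 in².
Direct shear f_v = P/L_w = 59.8/20 = 2.99 kip/in.
Moment M = P × e = 59.8 × 5.5 = 328.9 kip·in; bending f_b = M/S = 9.867 kip/in.
f_max = √(f_v² + f_b²) = √(2.99² + 9.867²) = 10.31 kip/in.
φr_n = 0.75 × 0.6 × 90 × (0.707 × 0.5) = 14.32 kip/in → adequate.

f_max ≈ 10.3 kip/in; adequate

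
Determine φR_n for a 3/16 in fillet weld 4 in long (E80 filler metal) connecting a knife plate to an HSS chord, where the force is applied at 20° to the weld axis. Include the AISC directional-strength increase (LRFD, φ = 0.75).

E80XX → F_EXX = 80 ksi.
t_e = 0.707 × 0.1875 = 0.1326 in; A_we = 0.1326 × 4 = 0.5302 in².
Directional factor: 1.0 + 0.5 sin^1.5(20°) = 1.1.
F_nw = 0.6 × 80 × 1.1 = 52.8 ksi.
φR_n = 0.75 × 52.8 × 0.5302 = 21 kips.

φR_n ≈ 21 kips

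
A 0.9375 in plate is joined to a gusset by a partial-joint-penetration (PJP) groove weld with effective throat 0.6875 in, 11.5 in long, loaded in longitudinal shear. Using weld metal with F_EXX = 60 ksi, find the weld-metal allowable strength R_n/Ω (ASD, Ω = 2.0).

Effective throat (given) t_e = 0.6875 in.
A_we = 0.6875 × 11.5 = 7.906 in².
F_nw = 0.6 F_EXX = 36 ksi.
R_n/Ω = (36 × 7.906) / 2.0 = 142.3 kips.

R_n/Ω ≈ 142 kips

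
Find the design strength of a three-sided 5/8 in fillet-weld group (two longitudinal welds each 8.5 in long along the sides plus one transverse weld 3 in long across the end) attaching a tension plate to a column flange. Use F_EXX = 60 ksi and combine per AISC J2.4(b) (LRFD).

t_e = 0.707 × 0.625 = 0.4419 in.
R_nwl = 0.6 × 60 × 0.4419 × 17 = 270.4 kip (longitudinal, 2 welds).
R_nwt = 0.6 × 60 × 0.4419 × 3 = 47.72 kip (transverse, base value).
(i) R_nwl + R_nwt = 318.1 kip; (ii) 0.85 R_nwl + 1.5 R_nwt = 301.4 kip.
R_n = max = 318.1 kip [governs: (i)]; φR_n = 238.6 kip.

φR_n ≈ 239 kip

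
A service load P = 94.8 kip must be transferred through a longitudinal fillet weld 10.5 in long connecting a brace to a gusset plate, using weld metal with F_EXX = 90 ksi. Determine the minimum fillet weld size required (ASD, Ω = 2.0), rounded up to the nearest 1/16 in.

Total weld length L = 10.5 in.
Required throat t_e = P × Ω / (0.6 F_EXX × L) = 94.8 × 2.0 / (0.6 × 90 × 10.5) = 0.3344 in.
Required leg w = t_e / 0.707 = 0.473 in → use 1/2 in.

w = 1/2 in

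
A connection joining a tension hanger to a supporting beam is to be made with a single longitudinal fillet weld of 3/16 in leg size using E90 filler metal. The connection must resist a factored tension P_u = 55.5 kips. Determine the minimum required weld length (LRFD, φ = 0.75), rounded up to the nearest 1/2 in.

L = 10.5 in

E90XX → F_EXX = 90 ksi.
Throat t_e = 0.707 × 0.1875 = 0.1326 in.
φr_n = 0.75 × 0.6 × 90 × 0.1326 = 5.369 kips/in.
L_req = P_u / φr_n = 55.5 / 5.369 = 10.34 in total.
Round up → use L = 10.5 in.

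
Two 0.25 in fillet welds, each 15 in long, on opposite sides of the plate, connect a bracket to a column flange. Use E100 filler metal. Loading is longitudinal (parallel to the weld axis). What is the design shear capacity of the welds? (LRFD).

φR_n ≈ 239 kip

E100XX → F_EXX = 100 ksi.
Effective throat t_e = 0.707 × 0.25 = 0.1767 in.
Total length L = 30 in; A_we = 0.1767 × 30 = 5.302 in².
F_nw = 0.6 F_EXX = 0.6 × 100 = 60 ksi.
φR_n = 0.75 × 60 × 5.302 = 238.6 kip.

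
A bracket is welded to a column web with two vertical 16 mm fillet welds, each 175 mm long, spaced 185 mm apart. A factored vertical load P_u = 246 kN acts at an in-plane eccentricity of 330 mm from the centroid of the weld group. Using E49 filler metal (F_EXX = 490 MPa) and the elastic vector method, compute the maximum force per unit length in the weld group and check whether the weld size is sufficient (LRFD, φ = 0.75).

f_max ≈ 3210 N/mm; NOT adequate

Total weld length L_w = 350 mm. Treat welds as unit-width lines.
Polar moment about centroid: J = 2[d³/12 + d(b/2)²] = 2[175³/12 + 175×92.5²] = 3888000 mm³.
Direct shear f_v = P/L_w = 246×10³ / 350 = 702.9 N/mm (vertical).
Torsion M = P·e = 246×10³ × 330 = 81180000 N·mm.
Critical point at (x, y) = (92.5, 87.5) from centroid. f_tx = M·y/J = 1827 N/mm; f_ty = M·x/J = 1931 N/mm.
Resultant f_max = √[f_tx² + (f_v + f_ty)²] = √[1827² + (702.9 + 1931)²] = 3206 N/mm.
Capacity per unit length: φr_n = 0.75 × 0.6 × 490 × (0.707 × 16) = 2494 N/mm.
3206 > 2494 → NOT adequate.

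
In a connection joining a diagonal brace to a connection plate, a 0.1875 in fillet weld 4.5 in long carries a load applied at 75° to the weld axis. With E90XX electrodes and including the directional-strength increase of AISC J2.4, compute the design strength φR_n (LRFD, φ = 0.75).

φR_n ≈ 35.6 kips

E90XX → F_EXX = 90 ksi.
t_e = 0.707 × 0.1875 = 0.1326 in; A_we = 0.1326 × 4.5 = 0.5965 in².
Directional factor: 1.0 + 0.5 sin^1.5(75°) = 1.475.
F_nw = 0.6 × 90 × 1.475 = 79.63 ksi.
φR_n = 0.75 × 79.63 × 0.5965 = 35.63 kips.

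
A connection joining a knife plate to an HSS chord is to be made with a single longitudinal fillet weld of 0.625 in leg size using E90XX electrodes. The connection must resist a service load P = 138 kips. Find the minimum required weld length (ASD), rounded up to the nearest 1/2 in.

L = 12 in

E90XX → F_EXX = 90 ksi.
Throat t_e = 0.707 × 0.625 = 0.4419 in.
r_n/Ω = (0.6 × 90 × 0.4419) / 2.0 = 11.93 kip/in.
L_req = P / (r_n/Ω) = 138 / 11.93 = 11.57 in total.
Round up → use L = 12 in.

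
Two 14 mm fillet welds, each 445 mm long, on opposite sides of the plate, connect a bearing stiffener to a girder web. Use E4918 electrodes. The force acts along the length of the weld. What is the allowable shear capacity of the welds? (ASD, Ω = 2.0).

R_n/Ω ≈ 1290 kN

E49XX → F_EXX = 490 MPa.
Effective throat t_e = 0.707 × 14 = 9.898 mm.
Total length L = 890 mm; A_we = 9.898 × 890 = 8809 mm².
F_nw = 0.6 F_EXX = 0.6 × 490 = 294 MPa.
R_n = 294 × 8809 × 10⁻³ = 2590 kN; R_n/Ω = 2590/2.0 = 1295 kN.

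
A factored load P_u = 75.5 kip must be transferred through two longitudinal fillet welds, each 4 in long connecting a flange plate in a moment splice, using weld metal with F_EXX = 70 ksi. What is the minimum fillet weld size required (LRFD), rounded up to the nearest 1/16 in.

Total weld length L = 8 in.
Required throat t_e = P_u / (φ × 0.6 F_EXX × L) = 75.5 / (0.75 × 0.6 × 70 × 8) = 0.2996 in.
Required leg w = t_e / 0.707 = 0.4238 in → use 7/16 in.

w = 7/16 in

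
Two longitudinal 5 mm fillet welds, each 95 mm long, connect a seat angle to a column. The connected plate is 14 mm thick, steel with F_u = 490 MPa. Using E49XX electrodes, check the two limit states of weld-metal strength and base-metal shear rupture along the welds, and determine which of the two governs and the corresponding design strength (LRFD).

E49XX → F_EXX = 490 MPa.
t_e = 0.707 × 5 = 3.535 mm; L = 190 mm.
Weld metal: φR_n = 0.75 × 0.6 × 490 × 3.535 × 190 × 10⁻³ = 148.1 kN.
Base metal (shear rupture): φR_n = 0.75 × 0.6 × 490 × 14 × 190 × 10⁻³ = 586.5 kN.
Governing: weld metal.

φR_n ≈ 148 kN (weld metal governs)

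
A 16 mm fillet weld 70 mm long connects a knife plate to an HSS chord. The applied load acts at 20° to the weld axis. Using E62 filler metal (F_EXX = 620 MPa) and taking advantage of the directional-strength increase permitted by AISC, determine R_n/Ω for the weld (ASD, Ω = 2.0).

R_n/Ω ≈ 162 kN

t_e = 0.707 × 16 = 11.31 mm; A_we = 11.31 × 70 = 791.8 mm².
Directional factor: 1.0 + 0.5 sin^1.5(20°) = 1.1.
F_nw = 0.6 × 620 × 1.1 = 409.2 MPa.
R_n/Ω = (409.2 × 791.8) / 2.0 × 10⁻³ = 162 kN.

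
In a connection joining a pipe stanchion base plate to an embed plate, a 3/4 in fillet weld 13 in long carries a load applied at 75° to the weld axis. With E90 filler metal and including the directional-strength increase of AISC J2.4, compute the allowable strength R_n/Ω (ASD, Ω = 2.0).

E90XX → F_EXX = 90 ksi.
t_e = 0.707 × 0.75 = 0.5302 in; A_we = 0.5302 × 13 = 6.893 in².
Directional factor: 1.0 + 0.5 sin^1.5(75°) = 1.475.
F_nw = 0.6 × 90 × 1.475 = 79.63 ksi.
R_n/Ω = (79.63 × 6.893) / 2.0 = 274.5 kip.

R_n/Ω ≈ 274 kip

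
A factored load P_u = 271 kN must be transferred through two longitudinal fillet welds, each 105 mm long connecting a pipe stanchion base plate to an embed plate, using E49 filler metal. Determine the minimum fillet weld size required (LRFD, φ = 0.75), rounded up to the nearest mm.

w = 9 mm

E49XX → F_EXX = 490 MPa.
Total weld length L = 210 mm.
Required throat t_e = P_u / (φ × 0.6 F_EXX × L) = 271 / (0.75 × 0.6 × 490 × 210 × 10⁻³) = 5.852 mm.
Required leg w = t_e / 0.707 = 8.278 mm → use 9 mm.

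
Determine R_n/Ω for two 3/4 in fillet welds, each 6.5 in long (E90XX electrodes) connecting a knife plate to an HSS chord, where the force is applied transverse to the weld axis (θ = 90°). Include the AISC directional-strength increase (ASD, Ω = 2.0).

E90XX → F_EXX = 90 ksi.
t_e = 0.707 × 0.75 = 0.5302 in; A_we = 0.5302 × 13 = 6.893 in².
Directional factor: 1.0 + 0.5 sin^1.5(90°) = 1.5.
F_nw = 0.6 × 90 × 1.5 = 81 ksi.
R_n/Ω = (81 × 6.893) / 2.0 = 279.2 kip.

R_n/Ω ≈ 279 kip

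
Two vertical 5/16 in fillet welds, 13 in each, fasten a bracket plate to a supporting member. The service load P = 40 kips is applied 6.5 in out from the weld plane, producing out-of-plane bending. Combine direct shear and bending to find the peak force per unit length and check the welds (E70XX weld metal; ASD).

E70XX → F_EXX = 70 ksi.
L_w = 2 × 13 = 26 in; section modulus (unit throat) S = 2 × L²/6 = 56.33 in².
Direct shear f_v = P/L_w = 40/26 = 1.538 kip/in.
Moment M = P × e = 40 × 6.5 = 260 kip·in; bending f_b = M/S = 4.615 kip/in.
f_max = √(f_v² + f_b²) = √(1.538² + 4.615²) = 4.865 kip/in.
r_n/Ω = (1/2.0) × 0.6 × 70 × (0.707 × 0.3125) = 4.64 kip/in → NOT adequate.

f_max ≈ 4.87 kip/in; NOT adequate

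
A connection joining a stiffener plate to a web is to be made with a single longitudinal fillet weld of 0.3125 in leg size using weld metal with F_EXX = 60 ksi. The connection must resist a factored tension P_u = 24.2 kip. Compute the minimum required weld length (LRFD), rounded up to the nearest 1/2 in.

L = 4.5 in

Throat t_e = 0.707 × 0.3125 = 0.2209 in.
φr_n = 0.75 × 0.6 × 60 × 0.2209 = 5.965 kip/in.
L_req = P_u / φr_n = 24.2 / 5.965 = 4.057 in total.
Round up → use L = 4.5 in.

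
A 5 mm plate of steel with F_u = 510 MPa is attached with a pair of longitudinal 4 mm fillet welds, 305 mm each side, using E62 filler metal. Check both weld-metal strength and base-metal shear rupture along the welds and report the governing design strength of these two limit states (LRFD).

φR_n ≈ 481 kN (weld metal governs)

E62XX → F_EXX = 620 MPa.
t_e = 0.707 × 4 = 2.828 mm; L = 610 mm.
Weld metal: φR_n = 0.75 × 0.6 × 620 × 2.828 × 610 × 10⁻³ = 481.3 kN.
Base metal (shear rupture): φR_n = 0.75 × 0.6 × 510 × 5 × 610 × 10⁻³ = 700 kN.
Governing: weld metal.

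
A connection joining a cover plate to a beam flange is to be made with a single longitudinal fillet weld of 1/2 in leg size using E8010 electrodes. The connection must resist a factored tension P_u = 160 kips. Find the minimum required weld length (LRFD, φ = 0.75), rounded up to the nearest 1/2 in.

E80XX → F_EXX = 80 ksi.
Throat t_e = 0.707 × 0.5 = 0.3535 in.
φr_n = 0.75 × 0.6 × 80 × 0.3535 = 12.73 kips/in.
L_req = P_u / φr_n = 160 / 12.73 = 12.57 in total.
Round up → use L = 13 in.

L = 13 in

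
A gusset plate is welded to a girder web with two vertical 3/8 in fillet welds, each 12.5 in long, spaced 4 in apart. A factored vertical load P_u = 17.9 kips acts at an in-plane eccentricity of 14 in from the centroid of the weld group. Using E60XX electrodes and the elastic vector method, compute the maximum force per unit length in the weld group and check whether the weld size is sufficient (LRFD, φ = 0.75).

E60XX → F_EXX = 60 ksi.
Total weld length L_w = 25 in. Treat welds as unit-width lines.
Polar moment about centroid: J = 2[d³/12 + d(b/2)²] = 2[12.5³/12 + 12.5×2²] = 425.5 in³.
Direct shear f_v = P/L_w = 17.9 / 25 = 0.716 kip/in (vertical).
Torsion M = P·e = 17.9 × 14 = 250.6 kip·in.
Critical point at (x, y) = (2, 6.25) from centroid. f_tx = M·y/J = 3.681 kip/in; f_ty = M·x/J = 1.178 kip/in.
Resultant f_max = √[f_tx² + (f_v + f_ty)²] = √[3.681² + (0.716 + 1.178)²] = 4.139 kip/in.
Capacity per unit length: φr_n = 0.75 × 0.6 × 60 × (0.707 × 0.375) = 7.158 kip/in.
4.139 ≤ 7.158 → adequate.

f_max ≈ 4.14 kip/in; adequate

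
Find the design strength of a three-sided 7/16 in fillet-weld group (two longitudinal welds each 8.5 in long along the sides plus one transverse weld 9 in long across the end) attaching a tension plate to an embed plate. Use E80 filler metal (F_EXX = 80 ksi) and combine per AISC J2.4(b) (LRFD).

φR_n ≈ 311 kip

t_e = 0.707 × 0.4375 = 0.3093 in.
R_nwl = 0.6 × 80 × 0.3093 × 17 = 252.4 kip (longitudinal, 2 welds).
R_nwt = 0.6 × 80 × 0.3093 × 9 = 133.6 kip (transverse, base value).
(i) R_nwl + R_nwt = 386 kip; (ii) 0.85 R_nwl + 1.5 R_nwt = 415 kip.
R_n = max = 415 kip [governs: (ii)]; φR_n = 311.2 kip.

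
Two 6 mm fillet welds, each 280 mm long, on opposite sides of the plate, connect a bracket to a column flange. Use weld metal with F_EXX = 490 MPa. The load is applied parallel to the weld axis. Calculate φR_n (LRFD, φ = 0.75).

φR_n ≈ 524 kN

Effective throat t_e = 0.707 × 6 = 4.242 mm.
Total length L = 560 mm; A_we = 4.242 × 560 = 2376 mm².
F_nw = 0.6 F_EXX = 0.6 × 490 = 294 MPa.
φR_n = 0.75 × 294 × 2376 × 10⁻³ = 523.8 kN.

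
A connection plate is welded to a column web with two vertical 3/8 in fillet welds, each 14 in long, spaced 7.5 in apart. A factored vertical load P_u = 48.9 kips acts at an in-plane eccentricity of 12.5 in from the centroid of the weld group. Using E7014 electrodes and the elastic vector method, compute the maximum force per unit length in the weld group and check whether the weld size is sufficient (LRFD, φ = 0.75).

E70XX → F_EXX = 70 ksi.
Total weld length L_w = 28 in. Treat welds as unit-width lines.
Polar moment about centroid: J = 2[d³/12 + d(b/2)²] = 2[14³/12 + 14×3.75²] = 851.1 in³.
Direct shear f_v = P/L_w = 48.9 / 28 = 1.746 kip/in (vertical).
Torsion M = P·e = 48.9 × 12.5 = 611.25 kip·in.
Critical point at (x, y) = (3.75, 7) from centroid. f_tx = M·y/J = 5.027 kip/in; f_ty = M·x/J = 2.693 kip/in.
Resultant f_max = √[f_tx² + (f_v + f_ty)²] = √[5.027² + (1.746 + 2.693)²] = 6.707 kip/in.
Capacity per unit length: φr_n = 0.75 × 0.6 × 70 × (0.707 × 0.375) = 8.351 kip/in.
6.707 ≤ 8.351 → adequate.

f_max ≈ 6.71 kip/in; adequate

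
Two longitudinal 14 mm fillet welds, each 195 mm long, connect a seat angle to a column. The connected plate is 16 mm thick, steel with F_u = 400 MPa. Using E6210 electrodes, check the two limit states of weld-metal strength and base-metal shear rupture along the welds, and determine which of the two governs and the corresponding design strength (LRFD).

E62XX → F_EXX = 620 MPa.
t_e = 0.707 × 14 = 9.898 mm; L = 390 mm.
Weld metal: φR_n = 0.75 × 0.6 × 620 × 9.898 × 390 × 10⁻³ = 1077 kN.
Base metal (shear rupture): φR_n = 0.75 × 0.6 × 400 × 16 × 390 × 10⁻³ = 1123 kN.
Governing: weld metal.

φR_n ≈ 1080 kN (weld metal governs)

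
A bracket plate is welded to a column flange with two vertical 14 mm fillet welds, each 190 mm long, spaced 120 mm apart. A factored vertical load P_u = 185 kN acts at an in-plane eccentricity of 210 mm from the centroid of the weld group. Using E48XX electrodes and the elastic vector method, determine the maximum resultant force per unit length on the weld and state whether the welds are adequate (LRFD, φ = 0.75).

f_max ≈ 2040 N/mm; adequate

E48XX → F_EXX = 480 MPa.
Total weld length L_w = 380 mm. Treat welds as unit-width lines.
Polar moment about centroid: J = 2[d³/12 + d(b/2)²] = 2[190³/12 + 190×60²] = 2511000 mm³.
Direct shear f_v = P/L_w = 185×10³ / 380 = 486.8 N/mm (vertical).
Torsion M = P·e = 185×10³ × 210 = 38850000 N·mm.
Critical point at (x, y) = (60, 95) from centroid. f_tx = M·y/J = 1470 N/mm; f_ty = M·x/J = 928.3 N/mm.
Resultant f_max = √[f_tx² + (f_v + f_ty)²] = √[1470² + (486.8 + 928.3)²] = 2040 N/mm.
Capacity per unit length: φr_n = 0.75 × 0.6 × 480 × (0.707 × 14) = 2138 N/mm.
2040 ≤ 2138 → adequate.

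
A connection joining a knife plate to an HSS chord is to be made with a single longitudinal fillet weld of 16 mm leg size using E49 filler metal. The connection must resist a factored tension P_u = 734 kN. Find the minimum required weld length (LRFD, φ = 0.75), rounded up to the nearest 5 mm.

L = 295 mm

E49XX → F_EXX = 490 MPa.
Throat t_e = 0.707 × 16 = 11.31 mm.
φr_n = 0.75 × 0.6 × 490 × 11.31 × 10⁻³ = 2.494 kN/mm.
L_req = P_u / φr_n = 734 / 2.494 = 294.3 mm total.
Round up → use L = 295 mm.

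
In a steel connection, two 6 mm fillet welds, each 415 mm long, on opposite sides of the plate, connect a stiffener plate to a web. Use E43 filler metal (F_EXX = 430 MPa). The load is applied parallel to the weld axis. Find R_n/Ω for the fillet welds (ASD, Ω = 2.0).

R_n/Ω ≈ 454 kN

Effective throat t_e = 0.707 × 6 = 4.242 mm.
Total length L = 830 mm; A_we = 4.242 × 830 = 3521 mm².
F_nw = 0.6 F_EXX = 0.6 × 430 = 258 MPa.
R_n = 258 × 3521 × 10⁻³ = 908.4 kN; R_n/Ω = 908.4/2.0 = 454.2 kN.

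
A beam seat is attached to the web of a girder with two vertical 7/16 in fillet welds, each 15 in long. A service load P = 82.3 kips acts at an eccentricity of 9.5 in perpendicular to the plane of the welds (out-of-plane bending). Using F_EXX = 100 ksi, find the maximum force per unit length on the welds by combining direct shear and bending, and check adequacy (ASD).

L_w = 2 × 15 = 30 in; section modulus (unit throat) S = 2 × L²/6 = 75 in².
Direct shear f_v = P/L_w = 82.3/30 = 2.743 kip/in.
Moment M = P × e = 82.3 × 9.5 = 781.85 kip·in; bending f_b = M/S = 10.42 kip/in.
f_max = √(f_v² + f_b²) = √(2.743² + 10.42²) = 10.78 kip/in.
r_n/Ω = (1/2.0) × 0.6 × 100 × (0.707 × 0.4375) = 9.279 kip/in → NOT adequate.

f_max ≈ 10.8 kip/in; NOT adequate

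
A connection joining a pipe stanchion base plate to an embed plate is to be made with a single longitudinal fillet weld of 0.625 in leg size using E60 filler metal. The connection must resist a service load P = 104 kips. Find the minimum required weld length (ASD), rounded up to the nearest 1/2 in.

L = 13.5 in

E60XX → F_EXX = 60 ksi.
Throat t_e = 0.707 × 0.625 = 0.4419 in.
r_n/Ω = (0.6 × 60 × 0.4419) / 2.0 = 7.954 kip/in.
L_req = P / (r_n/Ω) = 104 / 7.954 = 13.08 in total.
Round up → use L = 13.5 in.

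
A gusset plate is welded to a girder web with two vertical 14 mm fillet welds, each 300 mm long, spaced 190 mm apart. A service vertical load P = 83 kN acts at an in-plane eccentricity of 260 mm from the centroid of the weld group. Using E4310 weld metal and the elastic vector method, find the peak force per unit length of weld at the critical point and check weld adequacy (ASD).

f_max ≈ 475 N/mm; adequate

E43XX → F_EXX = 430 MPa.
Total weld length L_w = 600 mm. Treat welds as unit-width lines.
Polar moment about centroid: J = 2[d³/12 + d(b/2)²] = 2[300³/12 + 300×95²] = 9915000 mm³.
Direct shear f_v = P/L_w = 83×10³ / 600 = 138.3 N/mm (vertical).
Torsion M = P·e = 83×10³ × 260 = 21580000 N·mm.
Critical point at (x, y) = (95, 150) from centroid. f_tx = M·y/J = 326.5 N/mm; f_ty = M·x/J = 206.8 N/mm.
Resultant f_max = √[f_tx² + (f_v + f_ty)²] = √[326.5² + (138.3 + 206.8)²] = 475.1 N/mm.
Capacity per unit length: r_n/Ω = (1/2.0) × 0.6 × 430 × (0.707 × 14) = 1277 N/mm.
475.1 ≤ 1277 → adequate.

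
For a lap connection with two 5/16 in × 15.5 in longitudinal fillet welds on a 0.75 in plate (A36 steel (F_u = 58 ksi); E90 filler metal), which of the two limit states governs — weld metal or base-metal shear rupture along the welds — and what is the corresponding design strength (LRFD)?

E90XX → F_EXX = 90 ksi.
t_e = 0.707 × 0.3125 = 0.2209 in; L = 31 in.
Weld metal: φR_n = 0.75 × 0.6 × 90 × 0.2209 × 31 = 277.4 kips.
Base metal (shear rupture): φR_n = 0.75 × 0.6 × 58 × 0.75 × 31 = 606.8 kips.
Governing: weld metal.

φR_n ≈ 277 kips (weld metal governs)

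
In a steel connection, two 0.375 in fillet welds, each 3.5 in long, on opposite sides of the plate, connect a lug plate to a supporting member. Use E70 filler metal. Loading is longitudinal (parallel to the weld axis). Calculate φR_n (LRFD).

φR_n ≈ 58.5 kips

E70XX → F_EXX = 70 ksi.
Effective throat t_e = 0.707 × 0.375 = 0.2651 in.
Total length L = 7 in; A_we = 0.2651 × 7 = 1.856 in².
F_nw = 0.6 F_EXX = 0.6 × 70 = 42 ksi.
φR_n = 0.75 × 42 × 1.856 = 58.46 kips.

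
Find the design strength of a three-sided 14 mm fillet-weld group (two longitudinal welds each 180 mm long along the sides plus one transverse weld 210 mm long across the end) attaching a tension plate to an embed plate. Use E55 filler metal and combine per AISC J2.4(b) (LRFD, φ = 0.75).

φR_n ≈ 1520 kN

E55XX → F_EXX = 550 MPa.
t_e = 0.707 × 14 = 9.898 mm.
R_nwl = 0.6 × 550 × 9.898 × 360 × 10⁻³ = 1176 kN (longitudinal, 2 welds).
R_nwt = 0.6 × 550 × 9.898 × 210 × 10⁻³ = 685.9 kN (transverse, base value).
(i) R_nwl + R_nwt = 1862 kN; (ii) 0.85 R_nwl + 1.5 R_nwt = 2028 kN.
R_n = max = 2028 kN [governs: (ii)]; φR_n = 1521 kN.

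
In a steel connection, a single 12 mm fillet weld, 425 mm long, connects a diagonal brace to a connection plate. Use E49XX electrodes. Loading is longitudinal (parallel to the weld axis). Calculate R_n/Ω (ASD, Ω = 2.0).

E49XX → F_EXX = 490 MPa.
Effective throat t_e = 0.707 × 12 = 8.484 mm.
Total length L = 425 mm; A_we = 8.484 × 425 = 3606 mm².
F_nw = 0.6 F_EXX = 0.6 × 490 = 294 MPa.
R_n = 294 × 3606 × 10⁻³ = 1060 kN; R_n/Ω = 1060/2.0 = 530 kN.

R_n/Ω ≈ 530 kN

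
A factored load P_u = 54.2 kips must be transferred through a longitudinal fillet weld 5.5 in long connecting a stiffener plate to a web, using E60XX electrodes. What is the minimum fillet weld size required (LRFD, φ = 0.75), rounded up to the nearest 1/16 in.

E60XX → F_EXX = 60 ksi.
Total weld length L = 5.5 in.
Required throat t_e = P_u / (φ × 0.6 F_EXX × L) = 54.2 / (0.75 × 0.6 × 60 × 5.5) = 0.365 in.
Required leg w = t_e / 0.707 = 0.5162 in → use 9/16 in.

w = 9/16 in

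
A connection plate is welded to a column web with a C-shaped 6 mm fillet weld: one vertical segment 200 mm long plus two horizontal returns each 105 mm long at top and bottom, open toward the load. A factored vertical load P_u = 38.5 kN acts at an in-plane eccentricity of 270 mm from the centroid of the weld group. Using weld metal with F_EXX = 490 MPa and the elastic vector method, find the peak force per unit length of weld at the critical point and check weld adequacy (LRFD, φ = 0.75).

f_max ≈ 471 N/mm; adequate

Total weld length L_w = 410 mm. Treat welds as unit-width lines.
Centroid: x̄ = 2×105×52.5 / 410 = 26.89 mm from the vertical weld.
Polar moment about centroid: J = I_x + I_y = [200³/12 + 2×105×100²] + [200×26.89² + 2(105³/12 + 105×25.61²)] = 3242000 mm³.
Direct shear f_v = P/L_w = 38.5×10³ / 410 = 93.9 N/mm (vertical).
Torsion M = P·e = 38.5×10³ × 270 = 10395000 N·mm.
Critical point at (x, y) = (78.11, 100) from centroid. f_tx = M·y/J = 320.6 N/mm; f_ty = M·x/J = 250.5 N/mm.
Resultant f_max = √[f_tx² + (f_v + f_ty)²] = √[320.6² + (93.9 + 250.5)²] = 470.5 N/mm.
Capacity per unit length: φr_n = 0.75 × 0.6 × 490 × (0.707 × 6) = 935.4 N/mm.
470.5 ≤ 935.4 → adequate.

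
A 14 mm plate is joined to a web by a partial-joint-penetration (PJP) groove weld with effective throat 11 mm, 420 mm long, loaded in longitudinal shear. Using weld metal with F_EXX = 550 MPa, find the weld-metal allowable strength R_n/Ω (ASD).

Effective throat (given) t_e = 11 mm.
A_we = 11 × 420 = 4620 mm².
F_nw = 0.6 F_EXX = 330 MPa.
R_n/Ω = (330 × 4620) / 2.0 × 10⁻³ = 762.3 kN.

R_n/Ω ≈ 762 kN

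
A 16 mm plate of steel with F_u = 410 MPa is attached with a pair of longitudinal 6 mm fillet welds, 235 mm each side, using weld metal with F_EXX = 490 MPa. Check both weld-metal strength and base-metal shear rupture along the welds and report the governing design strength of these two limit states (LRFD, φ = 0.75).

φR_n ≈ 440 kN (weld metal governs)

t_e = 0.707 × 6 = 4.242 mm; L = 470 mm.
Weld metal: φR_n = 0.75 × 0.6 × 490 × 4.242 × 470 × 10⁻³ = 439.6 kN.
Base metal (shear rupture): φR_n = 0.75 × 0.6 × 410 × 16 × 470 × 10⁻³ = 1387 kN.
Governing: weld metal.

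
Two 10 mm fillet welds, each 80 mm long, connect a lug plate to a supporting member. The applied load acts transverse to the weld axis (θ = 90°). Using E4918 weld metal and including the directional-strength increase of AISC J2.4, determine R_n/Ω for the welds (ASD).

R_n/Ω ≈ 249 kN

E49XX → F_EXX = 490 MPa.
t_e = 0.707 × 10 = 7.07 mm; A_we = 7.07 × 160 = 1131 mm².
Directional factor: 1.0 + 0.5 sin^1.5(90°) = 1.5.
F_nw = 0.6 × 490 × 1.5 = 441 MPa.
R_n/Ω = (441 × 1131) / 2.0 × 10⁻³ = 249.4 kN.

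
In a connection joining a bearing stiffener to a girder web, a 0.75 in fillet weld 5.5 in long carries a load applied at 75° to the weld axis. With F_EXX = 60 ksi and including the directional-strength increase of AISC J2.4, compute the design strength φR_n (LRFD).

φR_n ≈ 116 kip

t_e = 0.707 × 0.75 = 0.5302 in; A_we = 0.5302 × 5.5 = 2.916 in².
Directional factor: 1.0 + 0.5 sin^1.5(75°) = 1.475.
F_nw = 0.6 × 60 × 1.475 = 53.09 ksi.
φR_n = 0.75 × 53.09 × 2.916 = 116.1 kip.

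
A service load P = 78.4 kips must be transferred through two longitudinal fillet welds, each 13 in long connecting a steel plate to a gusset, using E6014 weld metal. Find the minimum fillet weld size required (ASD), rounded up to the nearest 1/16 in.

w = 1/4 in

E60XX → F_EXX = 60 ksi.
Total weld length L = 26 in.
Required throat t_e = P × Ω / (0.6 F_EXX × L) = 78.4 × 2.0 / (0.6 × 60 × 26) = 0.1675 in.
Required leg w = t_e / 0.707 = 0.2369 in → use 1/4 in.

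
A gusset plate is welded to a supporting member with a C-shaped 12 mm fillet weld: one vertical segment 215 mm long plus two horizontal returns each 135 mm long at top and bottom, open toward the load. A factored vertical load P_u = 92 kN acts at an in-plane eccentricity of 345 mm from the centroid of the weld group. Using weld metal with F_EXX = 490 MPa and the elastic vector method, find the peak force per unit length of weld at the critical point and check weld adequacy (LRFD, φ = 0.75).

f_max ≈ 1080 N/mm; adequate

Total weld length L_w = 485 mm. Treat welds as unit-width lines.
Centroid: x̄ = 2×135×67.5 / 485 = 37.58 mm from the vertical weld.
Polar moment about centroid: J = I_x + I_y = [215³/12 + 2×135×107.5²] + [215×37.58² + 2(135³/12 + 135×29.92²)] = 4904000 mm³.
Direct shear f_v = P/L_w = 92×10³ / 485 = 189.7 N/mm (vertical).
Torsion M = P·e = 92×10³ × 345 = 31740000 N·mm.
Critical point at (x, y) = (97.42, 107.5) from centroid. f_tx = M·y/J = 695.8 N/mm; f_ty = M·x/J = 630.6 N/mm.
Resultant f_max = √[f_tx² + (f_v + f_ty)²] = √[695.8² + (189.7 + 630.6)²] = 1076 N/mm.
Capacity per unit length: φr_n = 0.75 × 0.6 × 490 × (0.707 × 12) = 1871 N/mm.
1076 ≤ 1871 → adequate.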